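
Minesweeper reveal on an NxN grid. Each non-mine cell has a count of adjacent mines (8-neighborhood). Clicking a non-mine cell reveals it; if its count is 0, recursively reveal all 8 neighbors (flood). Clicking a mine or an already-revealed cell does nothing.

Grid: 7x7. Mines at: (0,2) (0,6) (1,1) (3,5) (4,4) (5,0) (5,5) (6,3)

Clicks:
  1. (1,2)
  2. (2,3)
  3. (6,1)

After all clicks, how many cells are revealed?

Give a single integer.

Answer: 26

Derivation:
Click 1 (1,2) count=2: revealed 1 new [(1,2)] -> total=1
Click 2 (2,3) count=0: revealed 24 new [(0,3) (0,4) (0,5) (1,3) (1,4) (1,5) (2,0) (2,1) (2,2) (2,3) (2,4) (2,5) (3,0) (3,1) (3,2) (3,3) (3,4) (4,0) (4,1) (4,2) (4,3) (5,1) (5,2) (5,3)] -> total=25
Click 3 (6,1) count=1: revealed 1 new [(6,1)] -> total=26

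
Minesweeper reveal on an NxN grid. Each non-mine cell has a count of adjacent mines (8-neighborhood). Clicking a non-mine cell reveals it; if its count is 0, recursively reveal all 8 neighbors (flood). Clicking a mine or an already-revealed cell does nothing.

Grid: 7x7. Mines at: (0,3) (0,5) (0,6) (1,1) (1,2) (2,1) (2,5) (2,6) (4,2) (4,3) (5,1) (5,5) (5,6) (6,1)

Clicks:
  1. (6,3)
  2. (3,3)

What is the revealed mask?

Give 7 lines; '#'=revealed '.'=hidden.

Click 1 (6,3) count=0: revealed 6 new [(5,2) (5,3) (5,4) (6,2) (6,3) (6,4)] -> total=6
Click 2 (3,3) count=2: revealed 1 new [(3,3)] -> total=7

Answer: .......
.......
.......
...#...
.......
..###..
..###..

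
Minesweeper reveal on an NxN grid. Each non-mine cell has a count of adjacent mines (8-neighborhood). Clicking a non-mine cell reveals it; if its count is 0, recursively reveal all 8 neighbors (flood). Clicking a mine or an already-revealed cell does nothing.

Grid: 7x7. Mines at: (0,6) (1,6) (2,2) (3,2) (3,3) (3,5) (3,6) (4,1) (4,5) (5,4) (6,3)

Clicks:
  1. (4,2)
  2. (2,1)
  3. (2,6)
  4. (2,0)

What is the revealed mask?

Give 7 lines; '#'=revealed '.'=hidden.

Answer: ######.
######.
##.####
##.....
..#....
.......
.......

Derivation:
Click 1 (4,2) count=3: revealed 1 new [(4,2)] -> total=1
Click 2 (2,1) count=2: revealed 1 new [(2,1)] -> total=2
Click 3 (2,6) count=3: revealed 1 new [(2,6)] -> total=3
Click 4 (2,0) count=0: revealed 18 new [(0,0) (0,1) (0,2) (0,3) (0,4) (0,5) (1,0) (1,1) (1,2) (1,3) (1,4) (1,5) (2,0) (2,3) (2,4) (2,5) (3,0) (3,1)] -> total=21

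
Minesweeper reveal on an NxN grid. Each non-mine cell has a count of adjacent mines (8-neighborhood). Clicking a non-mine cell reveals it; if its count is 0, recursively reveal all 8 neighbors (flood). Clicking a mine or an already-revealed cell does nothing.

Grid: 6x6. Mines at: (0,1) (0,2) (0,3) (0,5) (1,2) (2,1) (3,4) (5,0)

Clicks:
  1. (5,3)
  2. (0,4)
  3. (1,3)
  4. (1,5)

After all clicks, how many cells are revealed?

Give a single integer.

Click 1 (5,3) count=0: revealed 13 new [(3,1) (3,2) (3,3) (4,1) (4,2) (4,3) (4,4) (4,5) (5,1) (5,2) (5,3) (5,4) (5,5)] -> total=13
Click 2 (0,4) count=2: revealed 1 new [(0,4)] -> total=14
Click 3 (1,3) count=3: revealed 1 new [(1,3)] -> total=15
Click 4 (1,5) count=1: revealed 1 new [(1,5)] -> total=16

Answer: 16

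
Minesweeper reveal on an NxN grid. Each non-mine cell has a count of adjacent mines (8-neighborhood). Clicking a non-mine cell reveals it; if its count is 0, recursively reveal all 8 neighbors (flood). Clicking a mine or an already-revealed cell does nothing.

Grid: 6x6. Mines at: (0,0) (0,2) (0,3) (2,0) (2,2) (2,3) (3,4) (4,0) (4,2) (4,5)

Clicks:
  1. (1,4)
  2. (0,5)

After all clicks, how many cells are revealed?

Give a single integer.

Click 1 (1,4) count=2: revealed 1 new [(1,4)] -> total=1
Click 2 (0,5) count=0: revealed 5 new [(0,4) (0,5) (1,5) (2,4) (2,5)] -> total=6

Answer: 6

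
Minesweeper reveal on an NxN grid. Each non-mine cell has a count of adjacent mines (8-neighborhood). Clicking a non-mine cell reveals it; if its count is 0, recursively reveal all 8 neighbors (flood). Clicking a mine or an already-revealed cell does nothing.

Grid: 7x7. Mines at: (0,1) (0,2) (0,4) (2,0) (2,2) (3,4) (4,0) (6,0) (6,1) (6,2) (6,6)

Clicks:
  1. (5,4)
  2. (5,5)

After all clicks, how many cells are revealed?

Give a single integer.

Answer: 9

Derivation:
Click 1 (5,4) count=0: revealed 9 new [(4,3) (4,4) (4,5) (5,3) (5,4) (5,5) (6,3) (6,4) (6,5)] -> total=9
Click 2 (5,5) count=1: revealed 0 new [(none)] -> total=9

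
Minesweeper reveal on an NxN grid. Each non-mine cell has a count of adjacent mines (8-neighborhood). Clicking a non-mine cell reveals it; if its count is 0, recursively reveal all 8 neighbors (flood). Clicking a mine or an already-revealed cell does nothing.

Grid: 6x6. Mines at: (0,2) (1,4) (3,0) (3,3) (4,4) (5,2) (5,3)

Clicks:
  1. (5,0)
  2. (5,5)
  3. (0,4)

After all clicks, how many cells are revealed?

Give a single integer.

Click 1 (5,0) count=0: revealed 4 new [(4,0) (4,1) (5,0) (5,1)] -> total=4
Click 2 (5,5) count=1: revealed 1 new [(5,5)] -> total=5
Click 3 (0,4) count=1: revealed 1 new [(0,4)] -> total=6

Answer: 6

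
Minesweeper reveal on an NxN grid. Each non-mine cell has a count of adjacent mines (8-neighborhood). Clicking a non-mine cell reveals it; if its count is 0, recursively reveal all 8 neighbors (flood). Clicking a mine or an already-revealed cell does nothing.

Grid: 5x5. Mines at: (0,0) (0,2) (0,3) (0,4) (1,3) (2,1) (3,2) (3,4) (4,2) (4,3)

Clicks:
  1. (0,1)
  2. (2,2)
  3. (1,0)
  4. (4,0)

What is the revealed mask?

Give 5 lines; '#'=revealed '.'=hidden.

Answer: .#...
#....
..#..
##...
##...

Derivation:
Click 1 (0,1) count=2: revealed 1 new [(0,1)] -> total=1
Click 2 (2,2) count=3: revealed 1 new [(2,2)] -> total=2
Click 3 (1,0) count=2: revealed 1 new [(1,0)] -> total=3
Click 4 (4,0) count=0: revealed 4 new [(3,0) (3,1) (4,0) (4,1)] -> total=7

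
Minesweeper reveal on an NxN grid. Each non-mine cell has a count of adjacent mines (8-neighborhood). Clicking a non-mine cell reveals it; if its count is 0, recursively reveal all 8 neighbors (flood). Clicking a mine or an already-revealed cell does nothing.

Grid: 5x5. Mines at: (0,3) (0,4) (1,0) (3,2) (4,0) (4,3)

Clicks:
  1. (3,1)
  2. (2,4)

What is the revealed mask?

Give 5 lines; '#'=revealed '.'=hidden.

Answer: .....
...##
...##
.#.##
.....

Derivation:
Click 1 (3,1) count=2: revealed 1 new [(3,1)] -> total=1
Click 2 (2,4) count=0: revealed 6 new [(1,3) (1,4) (2,3) (2,4) (3,3) (3,4)] -> total=7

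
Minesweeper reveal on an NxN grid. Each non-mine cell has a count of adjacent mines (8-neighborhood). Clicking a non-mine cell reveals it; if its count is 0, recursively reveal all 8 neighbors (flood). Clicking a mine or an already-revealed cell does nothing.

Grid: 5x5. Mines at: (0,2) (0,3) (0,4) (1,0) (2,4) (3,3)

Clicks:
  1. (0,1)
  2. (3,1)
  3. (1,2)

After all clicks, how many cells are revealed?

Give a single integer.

Answer: 11

Derivation:
Click 1 (0,1) count=2: revealed 1 new [(0,1)] -> total=1
Click 2 (3,1) count=0: revealed 9 new [(2,0) (2,1) (2,2) (3,0) (3,1) (3,2) (4,0) (4,1) (4,2)] -> total=10
Click 3 (1,2) count=2: revealed 1 new [(1,2)] -> total=11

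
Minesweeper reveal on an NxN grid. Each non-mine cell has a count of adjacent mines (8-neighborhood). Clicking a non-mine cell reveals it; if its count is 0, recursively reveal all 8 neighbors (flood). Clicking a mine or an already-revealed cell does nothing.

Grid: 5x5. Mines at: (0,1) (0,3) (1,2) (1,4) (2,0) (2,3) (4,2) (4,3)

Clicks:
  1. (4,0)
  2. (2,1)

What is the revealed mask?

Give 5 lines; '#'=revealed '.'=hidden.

Answer: .....
.....
.#...
##...
##...

Derivation:
Click 1 (4,0) count=0: revealed 4 new [(3,0) (3,1) (4,0) (4,1)] -> total=4
Click 2 (2,1) count=2: revealed 1 new [(2,1)] -> total=5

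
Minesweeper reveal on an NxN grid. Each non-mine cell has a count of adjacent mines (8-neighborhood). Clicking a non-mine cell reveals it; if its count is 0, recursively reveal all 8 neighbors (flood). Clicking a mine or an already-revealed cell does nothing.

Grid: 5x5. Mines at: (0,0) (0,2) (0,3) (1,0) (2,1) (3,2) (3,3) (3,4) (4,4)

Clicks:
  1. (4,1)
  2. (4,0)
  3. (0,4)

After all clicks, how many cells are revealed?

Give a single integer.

Click 1 (4,1) count=1: revealed 1 new [(4,1)] -> total=1
Click 2 (4,0) count=0: revealed 3 new [(3,0) (3,1) (4,0)] -> total=4
Click 3 (0,4) count=1: revealed 1 new [(0,4)] -> total=5

Answer: 5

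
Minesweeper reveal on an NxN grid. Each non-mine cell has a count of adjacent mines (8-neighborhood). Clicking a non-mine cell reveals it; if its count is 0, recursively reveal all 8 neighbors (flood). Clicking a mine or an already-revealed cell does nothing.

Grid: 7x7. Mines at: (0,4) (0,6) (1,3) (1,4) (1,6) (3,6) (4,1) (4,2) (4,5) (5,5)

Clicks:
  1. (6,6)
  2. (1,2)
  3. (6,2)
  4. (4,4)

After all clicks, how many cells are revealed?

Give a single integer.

Answer: 13

Derivation:
Click 1 (6,6) count=1: revealed 1 new [(6,6)] -> total=1
Click 2 (1,2) count=1: revealed 1 new [(1,2)] -> total=2
Click 3 (6,2) count=0: revealed 10 new [(5,0) (5,1) (5,2) (5,3) (5,4) (6,0) (6,1) (6,2) (6,3) (6,4)] -> total=12
Click 4 (4,4) count=2: revealed 1 new [(4,4)] -> total=13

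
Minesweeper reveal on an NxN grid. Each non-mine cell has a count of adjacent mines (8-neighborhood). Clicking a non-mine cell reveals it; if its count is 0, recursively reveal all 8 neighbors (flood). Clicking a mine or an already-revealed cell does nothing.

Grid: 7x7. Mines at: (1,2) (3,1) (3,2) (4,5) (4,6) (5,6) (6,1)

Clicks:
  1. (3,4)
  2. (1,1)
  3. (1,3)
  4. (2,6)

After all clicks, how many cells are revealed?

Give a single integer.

Answer: 17

Derivation:
Click 1 (3,4) count=1: revealed 1 new [(3,4)] -> total=1
Click 2 (1,1) count=1: revealed 1 new [(1,1)] -> total=2
Click 3 (1,3) count=1: revealed 1 new [(1,3)] -> total=3
Click 4 (2,6) count=0: revealed 14 new [(0,3) (0,4) (0,5) (0,6) (1,4) (1,5) (1,6) (2,3) (2,4) (2,5) (2,6) (3,3) (3,5) (3,6)] -> total=17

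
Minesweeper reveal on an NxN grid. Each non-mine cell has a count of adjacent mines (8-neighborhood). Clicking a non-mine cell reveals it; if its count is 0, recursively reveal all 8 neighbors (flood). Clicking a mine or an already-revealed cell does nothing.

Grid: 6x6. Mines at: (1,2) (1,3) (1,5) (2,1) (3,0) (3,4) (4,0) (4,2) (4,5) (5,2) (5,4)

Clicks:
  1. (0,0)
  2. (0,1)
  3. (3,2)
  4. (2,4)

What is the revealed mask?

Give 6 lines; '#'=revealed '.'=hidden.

Answer: ##....
##....
....#.
..#...
......
......

Derivation:
Click 1 (0,0) count=0: revealed 4 new [(0,0) (0,1) (1,0) (1,1)] -> total=4
Click 2 (0,1) count=1: revealed 0 new [(none)] -> total=4
Click 3 (3,2) count=2: revealed 1 new [(3,2)] -> total=5
Click 4 (2,4) count=3: revealed 1 new [(2,4)] -> total=6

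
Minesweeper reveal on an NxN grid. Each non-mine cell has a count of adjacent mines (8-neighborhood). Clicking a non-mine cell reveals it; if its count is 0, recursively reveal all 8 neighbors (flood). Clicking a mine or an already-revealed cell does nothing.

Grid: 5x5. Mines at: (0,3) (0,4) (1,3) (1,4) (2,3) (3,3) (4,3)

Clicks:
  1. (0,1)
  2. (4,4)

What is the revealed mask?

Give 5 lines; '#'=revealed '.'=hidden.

Click 1 (0,1) count=0: revealed 15 new [(0,0) (0,1) (0,2) (1,0) (1,1) (1,2) (2,0) (2,1) (2,2) (3,0) (3,1) (3,2) (4,0) (4,1) (4,2)] -> total=15
Click 2 (4,4) count=2: revealed 1 new [(4,4)] -> total=16

Answer: ###..
###..
###..
###..
###.#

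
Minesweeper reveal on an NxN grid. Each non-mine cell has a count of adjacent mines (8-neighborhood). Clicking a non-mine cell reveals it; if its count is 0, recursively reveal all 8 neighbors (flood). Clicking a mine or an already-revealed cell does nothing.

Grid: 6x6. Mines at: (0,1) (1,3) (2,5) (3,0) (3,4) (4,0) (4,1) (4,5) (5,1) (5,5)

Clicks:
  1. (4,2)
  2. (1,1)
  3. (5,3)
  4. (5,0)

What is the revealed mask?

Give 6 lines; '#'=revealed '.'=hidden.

Click 1 (4,2) count=2: revealed 1 new [(4,2)] -> total=1
Click 2 (1,1) count=1: revealed 1 new [(1,1)] -> total=2
Click 3 (5,3) count=0: revealed 5 new [(4,3) (4,4) (5,2) (5,3) (5,4)] -> total=7
Click 4 (5,0) count=3: revealed 1 new [(5,0)] -> total=8

Answer: ......
.#....
......
......
..###.
#.###.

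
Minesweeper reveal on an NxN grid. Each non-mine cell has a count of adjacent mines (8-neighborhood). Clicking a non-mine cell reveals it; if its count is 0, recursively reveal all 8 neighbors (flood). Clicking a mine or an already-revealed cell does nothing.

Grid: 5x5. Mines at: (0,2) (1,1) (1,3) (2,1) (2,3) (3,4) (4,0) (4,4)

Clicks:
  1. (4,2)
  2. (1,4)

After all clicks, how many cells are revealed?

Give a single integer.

Answer: 7

Derivation:
Click 1 (4,2) count=0: revealed 6 new [(3,1) (3,2) (3,3) (4,1) (4,2) (4,3)] -> total=6
Click 2 (1,4) count=2: revealed 1 new [(1,4)] -> total=7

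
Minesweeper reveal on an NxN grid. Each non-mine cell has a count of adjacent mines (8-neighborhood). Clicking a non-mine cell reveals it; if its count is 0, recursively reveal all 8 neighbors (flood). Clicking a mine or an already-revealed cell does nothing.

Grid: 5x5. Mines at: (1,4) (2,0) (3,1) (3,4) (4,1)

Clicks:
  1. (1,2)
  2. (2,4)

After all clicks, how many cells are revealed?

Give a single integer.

Click 1 (1,2) count=0: revealed 11 new [(0,0) (0,1) (0,2) (0,3) (1,0) (1,1) (1,2) (1,3) (2,1) (2,2) (2,3)] -> total=11
Click 2 (2,4) count=2: revealed 1 new [(2,4)] -> total=12

Answer: 12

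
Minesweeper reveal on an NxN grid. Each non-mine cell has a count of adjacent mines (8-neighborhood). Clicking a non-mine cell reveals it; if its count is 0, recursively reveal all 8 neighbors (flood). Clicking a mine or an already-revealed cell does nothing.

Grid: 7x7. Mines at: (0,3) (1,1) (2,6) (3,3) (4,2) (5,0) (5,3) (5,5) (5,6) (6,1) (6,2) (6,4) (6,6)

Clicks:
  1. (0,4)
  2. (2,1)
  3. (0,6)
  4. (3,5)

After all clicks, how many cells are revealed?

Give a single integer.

Click 1 (0,4) count=1: revealed 1 new [(0,4)] -> total=1
Click 2 (2,1) count=1: revealed 1 new [(2,1)] -> total=2
Click 3 (0,6) count=0: revealed 5 new [(0,5) (0,6) (1,4) (1,5) (1,6)] -> total=7
Click 4 (3,5) count=1: revealed 1 new [(3,5)] -> total=8

Answer: 8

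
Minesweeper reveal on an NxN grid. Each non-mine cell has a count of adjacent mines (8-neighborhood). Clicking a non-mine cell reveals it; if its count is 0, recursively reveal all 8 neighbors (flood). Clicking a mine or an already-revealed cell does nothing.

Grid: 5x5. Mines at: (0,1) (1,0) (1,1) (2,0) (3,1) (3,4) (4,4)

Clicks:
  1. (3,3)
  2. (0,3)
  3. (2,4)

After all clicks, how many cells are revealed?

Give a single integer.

Answer: 10

Derivation:
Click 1 (3,3) count=2: revealed 1 new [(3,3)] -> total=1
Click 2 (0,3) count=0: revealed 9 new [(0,2) (0,3) (0,4) (1,2) (1,3) (1,4) (2,2) (2,3) (2,4)] -> total=10
Click 3 (2,4) count=1: revealed 0 new [(none)] -> total=10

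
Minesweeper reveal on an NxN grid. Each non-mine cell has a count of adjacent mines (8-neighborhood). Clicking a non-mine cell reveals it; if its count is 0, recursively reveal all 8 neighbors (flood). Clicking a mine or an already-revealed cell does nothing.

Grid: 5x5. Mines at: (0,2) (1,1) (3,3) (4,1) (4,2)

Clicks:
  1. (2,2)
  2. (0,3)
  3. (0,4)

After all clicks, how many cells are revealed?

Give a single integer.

Click 1 (2,2) count=2: revealed 1 new [(2,2)] -> total=1
Click 2 (0,3) count=1: revealed 1 new [(0,3)] -> total=2
Click 3 (0,4) count=0: revealed 5 new [(0,4) (1,3) (1,4) (2,3) (2,4)] -> total=7

Answer: 7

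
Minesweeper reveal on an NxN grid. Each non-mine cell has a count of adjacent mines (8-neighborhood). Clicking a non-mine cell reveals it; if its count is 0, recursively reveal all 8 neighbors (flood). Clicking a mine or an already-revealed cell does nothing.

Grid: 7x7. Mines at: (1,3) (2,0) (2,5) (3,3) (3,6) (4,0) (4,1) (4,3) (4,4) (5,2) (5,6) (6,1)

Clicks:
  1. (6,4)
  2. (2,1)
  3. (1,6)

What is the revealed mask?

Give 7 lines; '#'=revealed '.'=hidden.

Answer: .......
......#
.#.....
.......
.......
...###.
...###.

Derivation:
Click 1 (6,4) count=0: revealed 6 new [(5,3) (5,4) (5,5) (6,3) (6,4) (6,5)] -> total=6
Click 2 (2,1) count=1: revealed 1 new [(2,1)] -> total=7
Click 3 (1,6) count=1: revealed 1 new [(1,6)] -> total=8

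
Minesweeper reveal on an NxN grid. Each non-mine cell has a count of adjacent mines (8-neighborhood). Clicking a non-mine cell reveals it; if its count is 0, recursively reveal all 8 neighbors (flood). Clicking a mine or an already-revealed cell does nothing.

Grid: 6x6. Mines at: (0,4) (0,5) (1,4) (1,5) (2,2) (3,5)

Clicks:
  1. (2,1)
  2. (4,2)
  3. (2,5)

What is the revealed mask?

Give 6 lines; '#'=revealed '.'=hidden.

Answer: ####..
####..
##...#
#####.
######
######

Derivation:
Click 1 (2,1) count=1: revealed 1 new [(2,1)] -> total=1
Click 2 (4,2) count=0: revealed 26 new [(0,0) (0,1) (0,2) (0,3) (1,0) (1,1) (1,2) (1,3) (2,0) (3,0) (3,1) (3,2) (3,3) (3,4) (4,0) (4,1) (4,2) (4,3) (4,4) (4,5) (5,0) (5,1) (5,2) (5,3) (5,4) (5,5)] -> total=27
Click 3 (2,5) count=3: revealed 1 new [(2,5)] -> total=28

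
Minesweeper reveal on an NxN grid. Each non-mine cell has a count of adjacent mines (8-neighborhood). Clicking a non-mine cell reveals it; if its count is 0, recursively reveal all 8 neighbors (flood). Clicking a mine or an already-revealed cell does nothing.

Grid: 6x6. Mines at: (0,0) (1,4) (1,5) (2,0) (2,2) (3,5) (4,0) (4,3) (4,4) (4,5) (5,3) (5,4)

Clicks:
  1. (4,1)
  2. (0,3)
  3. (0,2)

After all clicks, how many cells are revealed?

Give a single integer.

Click 1 (4,1) count=1: revealed 1 new [(4,1)] -> total=1
Click 2 (0,3) count=1: revealed 1 new [(0,3)] -> total=2
Click 3 (0,2) count=0: revealed 5 new [(0,1) (0,2) (1,1) (1,2) (1,3)] -> total=7

Answer: 7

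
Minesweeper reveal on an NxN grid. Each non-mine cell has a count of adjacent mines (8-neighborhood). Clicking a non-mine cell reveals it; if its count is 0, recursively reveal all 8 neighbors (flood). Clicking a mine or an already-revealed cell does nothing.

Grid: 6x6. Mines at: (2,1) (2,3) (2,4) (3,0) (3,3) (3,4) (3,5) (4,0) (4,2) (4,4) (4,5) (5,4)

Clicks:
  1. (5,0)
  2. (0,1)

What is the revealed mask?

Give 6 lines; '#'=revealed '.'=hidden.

Click 1 (5,0) count=1: revealed 1 new [(5,0)] -> total=1
Click 2 (0,1) count=0: revealed 12 new [(0,0) (0,1) (0,2) (0,3) (0,4) (0,5) (1,0) (1,1) (1,2) (1,3) (1,4) (1,5)] -> total=13

Answer: ######
######
......
......
......
#.....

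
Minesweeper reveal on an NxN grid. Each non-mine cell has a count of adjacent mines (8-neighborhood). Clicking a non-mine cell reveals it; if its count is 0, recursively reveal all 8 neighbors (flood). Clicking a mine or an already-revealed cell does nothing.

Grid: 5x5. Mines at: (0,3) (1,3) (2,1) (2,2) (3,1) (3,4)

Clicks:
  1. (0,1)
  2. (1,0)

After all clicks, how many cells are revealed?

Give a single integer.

Answer: 6

Derivation:
Click 1 (0,1) count=0: revealed 6 new [(0,0) (0,1) (0,2) (1,0) (1,1) (1,2)] -> total=6
Click 2 (1,0) count=1: revealed 0 new [(none)] -> total=6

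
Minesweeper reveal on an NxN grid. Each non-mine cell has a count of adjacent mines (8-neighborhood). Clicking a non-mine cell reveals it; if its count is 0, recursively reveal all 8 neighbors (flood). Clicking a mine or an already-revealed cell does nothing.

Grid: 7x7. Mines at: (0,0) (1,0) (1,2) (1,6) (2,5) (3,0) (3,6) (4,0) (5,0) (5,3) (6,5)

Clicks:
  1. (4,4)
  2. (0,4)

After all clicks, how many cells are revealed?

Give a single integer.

Click 1 (4,4) count=1: revealed 1 new [(4,4)] -> total=1
Click 2 (0,4) count=0: revealed 6 new [(0,3) (0,4) (0,5) (1,3) (1,4) (1,5)] -> total=7

Answer: 7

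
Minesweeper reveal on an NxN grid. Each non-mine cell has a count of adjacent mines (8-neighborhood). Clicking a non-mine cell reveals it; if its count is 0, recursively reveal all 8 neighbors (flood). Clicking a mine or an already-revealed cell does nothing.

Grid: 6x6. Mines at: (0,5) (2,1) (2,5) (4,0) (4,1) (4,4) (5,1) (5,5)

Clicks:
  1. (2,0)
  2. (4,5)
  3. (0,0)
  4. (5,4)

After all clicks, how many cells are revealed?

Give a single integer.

Click 1 (2,0) count=1: revealed 1 new [(2,0)] -> total=1
Click 2 (4,5) count=2: revealed 1 new [(4,5)] -> total=2
Click 3 (0,0) count=0: revealed 16 new [(0,0) (0,1) (0,2) (0,3) (0,4) (1,0) (1,1) (1,2) (1,3) (1,4) (2,2) (2,3) (2,4) (3,2) (3,3) (3,4)] -> total=18
Click 4 (5,4) count=2: revealed 1 new [(5,4)] -> total=19

Answer: 19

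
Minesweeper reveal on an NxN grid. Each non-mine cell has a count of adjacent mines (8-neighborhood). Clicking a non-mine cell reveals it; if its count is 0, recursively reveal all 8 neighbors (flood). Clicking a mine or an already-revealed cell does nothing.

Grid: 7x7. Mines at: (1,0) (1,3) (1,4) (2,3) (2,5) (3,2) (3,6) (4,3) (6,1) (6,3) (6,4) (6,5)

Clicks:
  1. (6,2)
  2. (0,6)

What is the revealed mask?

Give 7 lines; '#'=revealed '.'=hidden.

Click 1 (6,2) count=2: revealed 1 new [(6,2)] -> total=1
Click 2 (0,6) count=0: revealed 4 new [(0,5) (0,6) (1,5) (1,6)] -> total=5

Answer: .....##
.....##
.......
.......
.......
.......
..#....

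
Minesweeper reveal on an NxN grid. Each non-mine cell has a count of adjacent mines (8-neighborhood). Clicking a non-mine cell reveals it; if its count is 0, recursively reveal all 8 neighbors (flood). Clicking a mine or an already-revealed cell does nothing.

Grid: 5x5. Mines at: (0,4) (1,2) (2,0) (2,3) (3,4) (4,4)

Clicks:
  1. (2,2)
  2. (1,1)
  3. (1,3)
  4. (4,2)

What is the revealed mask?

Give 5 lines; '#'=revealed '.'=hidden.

Answer: .....
.#.#.
..#..
####.
####.

Derivation:
Click 1 (2,2) count=2: revealed 1 new [(2,2)] -> total=1
Click 2 (1,1) count=2: revealed 1 new [(1,1)] -> total=2
Click 3 (1,3) count=3: revealed 1 new [(1,3)] -> total=3
Click 4 (4,2) count=0: revealed 8 new [(3,0) (3,1) (3,2) (3,3) (4,0) (4,1) (4,2) (4,3)] -> total=11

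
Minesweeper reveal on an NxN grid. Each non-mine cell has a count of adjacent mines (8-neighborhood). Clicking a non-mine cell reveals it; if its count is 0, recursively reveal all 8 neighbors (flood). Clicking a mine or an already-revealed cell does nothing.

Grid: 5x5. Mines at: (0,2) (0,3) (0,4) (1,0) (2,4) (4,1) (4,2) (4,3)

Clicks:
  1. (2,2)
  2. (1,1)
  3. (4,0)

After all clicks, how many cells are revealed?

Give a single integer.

Click 1 (2,2) count=0: revealed 9 new [(1,1) (1,2) (1,3) (2,1) (2,2) (2,3) (3,1) (3,2) (3,3)] -> total=9
Click 2 (1,1) count=2: revealed 0 new [(none)] -> total=9
Click 3 (4,0) count=1: revealed 1 new [(4,0)] -> total=10

Answer: 10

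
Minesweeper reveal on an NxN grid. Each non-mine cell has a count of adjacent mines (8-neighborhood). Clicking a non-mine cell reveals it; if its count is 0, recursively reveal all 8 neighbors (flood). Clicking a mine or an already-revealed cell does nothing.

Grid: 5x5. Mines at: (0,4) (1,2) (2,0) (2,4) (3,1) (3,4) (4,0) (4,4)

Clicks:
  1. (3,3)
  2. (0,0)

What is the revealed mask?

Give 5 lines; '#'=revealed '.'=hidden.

Click 1 (3,3) count=3: revealed 1 new [(3,3)] -> total=1
Click 2 (0,0) count=0: revealed 4 new [(0,0) (0,1) (1,0) (1,1)] -> total=5

Answer: ##...
##...
.....
...#.
.....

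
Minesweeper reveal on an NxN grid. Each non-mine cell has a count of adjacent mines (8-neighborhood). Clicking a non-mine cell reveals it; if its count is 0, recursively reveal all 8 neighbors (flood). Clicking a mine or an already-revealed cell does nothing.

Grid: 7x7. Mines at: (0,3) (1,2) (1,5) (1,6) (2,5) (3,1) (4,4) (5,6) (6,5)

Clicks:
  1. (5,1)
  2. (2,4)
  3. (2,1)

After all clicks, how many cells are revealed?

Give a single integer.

Answer: 16

Derivation:
Click 1 (5,1) count=0: revealed 14 new [(4,0) (4,1) (4,2) (4,3) (5,0) (5,1) (5,2) (5,3) (5,4) (6,0) (6,1) (6,2) (6,3) (6,4)] -> total=14
Click 2 (2,4) count=2: revealed 1 new [(2,4)] -> total=15
Click 3 (2,1) count=2: revealed 1 new [(2,1)] -> total=16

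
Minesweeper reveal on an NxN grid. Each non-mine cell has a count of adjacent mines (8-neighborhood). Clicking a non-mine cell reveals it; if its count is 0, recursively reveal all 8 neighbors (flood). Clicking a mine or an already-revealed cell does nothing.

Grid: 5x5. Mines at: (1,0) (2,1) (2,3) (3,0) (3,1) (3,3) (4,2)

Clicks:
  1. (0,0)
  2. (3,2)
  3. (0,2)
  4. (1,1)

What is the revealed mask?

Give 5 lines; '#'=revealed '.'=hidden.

Answer: #####
.####
.....
..#..
.....

Derivation:
Click 1 (0,0) count=1: revealed 1 new [(0,0)] -> total=1
Click 2 (3,2) count=5: revealed 1 new [(3,2)] -> total=2
Click 3 (0,2) count=0: revealed 8 new [(0,1) (0,2) (0,3) (0,4) (1,1) (1,2) (1,3) (1,4)] -> total=10
Click 4 (1,1) count=2: revealed 0 new [(none)] -> total=10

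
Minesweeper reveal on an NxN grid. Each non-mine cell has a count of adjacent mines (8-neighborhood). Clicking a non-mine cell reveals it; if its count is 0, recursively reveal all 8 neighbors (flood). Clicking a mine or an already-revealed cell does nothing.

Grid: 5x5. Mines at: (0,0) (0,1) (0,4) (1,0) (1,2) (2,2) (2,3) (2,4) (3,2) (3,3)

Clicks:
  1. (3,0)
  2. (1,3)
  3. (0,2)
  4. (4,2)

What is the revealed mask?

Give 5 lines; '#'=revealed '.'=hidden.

Answer: ..#..
...#.
##...
##...
###..

Derivation:
Click 1 (3,0) count=0: revealed 6 new [(2,0) (2,1) (3,0) (3,1) (4,0) (4,1)] -> total=6
Click 2 (1,3) count=5: revealed 1 new [(1,3)] -> total=7
Click 3 (0,2) count=2: revealed 1 new [(0,2)] -> total=8
Click 4 (4,2) count=2: revealed 1 new [(4,2)] -> total=9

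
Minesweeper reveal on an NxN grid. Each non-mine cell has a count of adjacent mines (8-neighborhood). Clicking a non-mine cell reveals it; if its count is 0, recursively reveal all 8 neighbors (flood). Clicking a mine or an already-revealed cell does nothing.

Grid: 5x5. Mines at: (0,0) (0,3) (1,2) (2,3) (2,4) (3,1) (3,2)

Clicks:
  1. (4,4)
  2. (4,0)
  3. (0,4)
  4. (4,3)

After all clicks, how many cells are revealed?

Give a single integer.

Answer: 6

Derivation:
Click 1 (4,4) count=0: revealed 4 new [(3,3) (3,4) (4,3) (4,4)] -> total=4
Click 2 (4,0) count=1: revealed 1 new [(4,0)] -> total=5
Click 3 (0,4) count=1: revealed 1 new [(0,4)] -> total=6
Click 4 (4,3) count=1: revealed 0 new [(none)] -> total=6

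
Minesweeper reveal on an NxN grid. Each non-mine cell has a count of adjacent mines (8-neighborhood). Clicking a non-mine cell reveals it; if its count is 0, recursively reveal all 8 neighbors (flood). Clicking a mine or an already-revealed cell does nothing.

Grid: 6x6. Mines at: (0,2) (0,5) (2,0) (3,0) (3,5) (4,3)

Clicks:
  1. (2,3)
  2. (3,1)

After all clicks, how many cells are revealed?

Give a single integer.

Answer: 12

Derivation:
Click 1 (2,3) count=0: revealed 12 new [(1,1) (1,2) (1,3) (1,4) (2,1) (2,2) (2,3) (2,4) (3,1) (3,2) (3,3) (3,4)] -> total=12
Click 2 (3,1) count=2: revealed 0 new [(none)] -> total=12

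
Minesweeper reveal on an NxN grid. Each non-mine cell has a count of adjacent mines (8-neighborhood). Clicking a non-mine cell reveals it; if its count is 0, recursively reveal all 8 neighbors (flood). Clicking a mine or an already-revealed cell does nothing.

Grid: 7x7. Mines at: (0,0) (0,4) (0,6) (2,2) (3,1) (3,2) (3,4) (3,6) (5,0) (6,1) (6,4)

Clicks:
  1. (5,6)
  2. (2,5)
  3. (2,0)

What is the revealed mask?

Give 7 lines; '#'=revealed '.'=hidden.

Click 1 (5,6) count=0: revealed 6 new [(4,5) (4,6) (5,5) (5,6) (6,5) (6,6)] -> total=6
Click 2 (2,5) count=2: revealed 1 new [(2,5)] -> total=7
Click 3 (2,0) count=1: revealed 1 new [(2,0)] -> total=8

Answer: .......
.......
#....#.
.......
.....##
.....##
.....##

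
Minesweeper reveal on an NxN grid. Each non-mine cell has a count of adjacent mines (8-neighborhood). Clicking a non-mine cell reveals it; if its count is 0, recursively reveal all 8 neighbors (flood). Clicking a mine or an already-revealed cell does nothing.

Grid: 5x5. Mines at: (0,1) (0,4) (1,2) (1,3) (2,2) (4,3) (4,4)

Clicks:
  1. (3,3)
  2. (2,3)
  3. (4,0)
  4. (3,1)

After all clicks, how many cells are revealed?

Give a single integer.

Answer: 12

Derivation:
Click 1 (3,3) count=3: revealed 1 new [(3,3)] -> total=1
Click 2 (2,3) count=3: revealed 1 new [(2,3)] -> total=2
Click 3 (4,0) count=0: revealed 10 new [(1,0) (1,1) (2,0) (2,1) (3,0) (3,1) (3,2) (4,0) (4,1) (4,2)] -> total=12
Click 4 (3,1) count=1: revealed 0 new [(none)] -> total=12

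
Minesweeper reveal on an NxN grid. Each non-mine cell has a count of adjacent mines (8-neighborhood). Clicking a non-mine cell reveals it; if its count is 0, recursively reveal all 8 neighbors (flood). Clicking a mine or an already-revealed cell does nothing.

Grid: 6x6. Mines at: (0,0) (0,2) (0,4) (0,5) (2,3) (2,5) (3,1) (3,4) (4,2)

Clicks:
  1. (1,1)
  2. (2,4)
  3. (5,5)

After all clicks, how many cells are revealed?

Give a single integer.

Answer: 8

Derivation:
Click 1 (1,1) count=2: revealed 1 new [(1,1)] -> total=1
Click 2 (2,4) count=3: revealed 1 new [(2,4)] -> total=2
Click 3 (5,5) count=0: revealed 6 new [(4,3) (4,4) (4,5) (5,3) (5,4) (5,5)] -> total=8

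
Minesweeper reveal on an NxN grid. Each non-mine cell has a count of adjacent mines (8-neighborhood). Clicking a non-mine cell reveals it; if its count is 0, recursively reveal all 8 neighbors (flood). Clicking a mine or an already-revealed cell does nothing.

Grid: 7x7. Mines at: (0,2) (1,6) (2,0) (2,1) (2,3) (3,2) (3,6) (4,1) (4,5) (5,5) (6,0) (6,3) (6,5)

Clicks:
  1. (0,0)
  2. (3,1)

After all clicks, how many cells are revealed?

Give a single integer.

Answer: 5

Derivation:
Click 1 (0,0) count=0: revealed 4 new [(0,0) (0,1) (1,0) (1,1)] -> total=4
Click 2 (3,1) count=4: revealed 1 new [(3,1)] -> total=5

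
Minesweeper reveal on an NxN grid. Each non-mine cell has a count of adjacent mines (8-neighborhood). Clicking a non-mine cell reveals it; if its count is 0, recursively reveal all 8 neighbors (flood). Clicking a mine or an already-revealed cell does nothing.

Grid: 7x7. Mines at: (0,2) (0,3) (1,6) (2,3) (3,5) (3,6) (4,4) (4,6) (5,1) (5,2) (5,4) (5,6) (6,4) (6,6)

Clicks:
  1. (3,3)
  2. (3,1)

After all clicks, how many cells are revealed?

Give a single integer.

Click 1 (3,3) count=2: revealed 1 new [(3,3)] -> total=1
Click 2 (3,1) count=0: revealed 14 new [(0,0) (0,1) (1,0) (1,1) (1,2) (2,0) (2,1) (2,2) (3,0) (3,1) (3,2) (4,0) (4,1) (4,2)] -> total=15

Answer: 15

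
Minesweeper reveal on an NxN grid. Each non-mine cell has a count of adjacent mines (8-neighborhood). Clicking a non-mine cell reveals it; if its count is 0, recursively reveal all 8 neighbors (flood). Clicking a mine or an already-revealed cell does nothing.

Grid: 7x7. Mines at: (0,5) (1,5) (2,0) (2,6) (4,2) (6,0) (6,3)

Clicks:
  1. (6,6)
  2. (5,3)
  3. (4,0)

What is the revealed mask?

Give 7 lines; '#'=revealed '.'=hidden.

Click 1 (6,6) count=0: revealed 32 new [(0,0) (0,1) (0,2) (0,3) (0,4) (1,0) (1,1) (1,2) (1,3) (1,4) (2,1) (2,2) (2,3) (2,4) (2,5) (3,1) (3,2) (3,3) (3,4) (3,5) (3,6) (4,3) (4,4) (4,5) (4,6) (5,3) (5,4) (5,5) (5,6) (6,4) (6,5) (6,6)] -> total=32
Click 2 (5,3) count=2: revealed 0 new [(none)] -> total=32
Click 3 (4,0) count=0: revealed 5 new [(3,0) (4,0) (4,1) (5,0) (5,1)] -> total=37

Answer: #####..
#####..
.#####.
#######
##.####
##.####
....###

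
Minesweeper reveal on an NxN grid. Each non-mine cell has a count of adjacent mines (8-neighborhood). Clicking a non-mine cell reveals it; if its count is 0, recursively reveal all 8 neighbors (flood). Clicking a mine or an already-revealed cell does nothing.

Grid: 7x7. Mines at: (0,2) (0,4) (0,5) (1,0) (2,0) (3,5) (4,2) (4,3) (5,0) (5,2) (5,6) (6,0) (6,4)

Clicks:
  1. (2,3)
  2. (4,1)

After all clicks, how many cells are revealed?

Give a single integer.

Click 1 (2,3) count=0: revealed 12 new [(1,1) (1,2) (1,3) (1,4) (2,1) (2,2) (2,3) (2,4) (3,1) (3,2) (3,3) (3,4)] -> total=12
Click 2 (4,1) count=3: revealed 1 new [(4,1)] -> total=13

Answer: 13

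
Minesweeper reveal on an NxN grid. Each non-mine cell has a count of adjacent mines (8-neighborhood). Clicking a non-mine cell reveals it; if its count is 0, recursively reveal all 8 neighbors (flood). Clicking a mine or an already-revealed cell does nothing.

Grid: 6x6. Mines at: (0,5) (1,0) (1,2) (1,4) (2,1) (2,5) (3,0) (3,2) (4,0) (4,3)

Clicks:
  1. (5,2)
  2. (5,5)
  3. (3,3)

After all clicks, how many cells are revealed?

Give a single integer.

Click 1 (5,2) count=1: revealed 1 new [(5,2)] -> total=1
Click 2 (5,5) count=0: revealed 6 new [(3,4) (3,5) (4,4) (4,5) (5,4) (5,5)] -> total=7
Click 3 (3,3) count=2: revealed 1 new [(3,3)] -> total=8

Answer: 8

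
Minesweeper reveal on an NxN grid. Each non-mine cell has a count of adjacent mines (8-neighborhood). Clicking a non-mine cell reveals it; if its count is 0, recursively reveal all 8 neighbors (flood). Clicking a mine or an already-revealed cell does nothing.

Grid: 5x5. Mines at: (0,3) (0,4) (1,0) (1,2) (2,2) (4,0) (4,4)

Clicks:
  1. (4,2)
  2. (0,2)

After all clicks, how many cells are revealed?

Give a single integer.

Answer: 7

Derivation:
Click 1 (4,2) count=0: revealed 6 new [(3,1) (3,2) (3,3) (4,1) (4,2) (4,3)] -> total=6
Click 2 (0,2) count=2: revealed 1 new [(0,2)] -> total=7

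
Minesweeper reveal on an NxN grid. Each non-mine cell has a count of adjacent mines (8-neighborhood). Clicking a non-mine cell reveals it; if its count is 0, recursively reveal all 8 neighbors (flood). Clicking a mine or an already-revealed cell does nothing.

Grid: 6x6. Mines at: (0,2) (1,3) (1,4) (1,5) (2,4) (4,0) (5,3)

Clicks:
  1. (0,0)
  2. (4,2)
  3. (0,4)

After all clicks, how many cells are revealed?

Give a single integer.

Click 1 (0,0) count=0: revealed 16 new [(0,0) (0,1) (1,0) (1,1) (1,2) (2,0) (2,1) (2,2) (2,3) (3,0) (3,1) (3,2) (3,3) (4,1) (4,2) (4,3)] -> total=16
Click 2 (4,2) count=1: revealed 0 new [(none)] -> total=16
Click 3 (0,4) count=3: revealed 1 new [(0,4)] -> total=17

Answer: 17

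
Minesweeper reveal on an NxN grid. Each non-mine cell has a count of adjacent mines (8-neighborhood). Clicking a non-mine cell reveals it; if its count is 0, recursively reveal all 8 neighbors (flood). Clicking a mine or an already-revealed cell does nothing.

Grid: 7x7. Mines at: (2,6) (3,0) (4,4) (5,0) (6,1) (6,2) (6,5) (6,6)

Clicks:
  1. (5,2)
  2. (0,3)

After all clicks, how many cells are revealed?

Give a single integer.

Answer: 31

Derivation:
Click 1 (5,2) count=2: revealed 1 new [(5,2)] -> total=1
Click 2 (0,3) count=0: revealed 30 new [(0,0) (0,1) (0,2) (0,3) (0,4) (0,5) (0,6) (1,0) (1,1) (1,2) (1,3) (1,4) (1,5) (1,6) (2,0) (2,1) (2,2) (2,3) (2,4) (2,5) (3,1) (3,2) (3,3) (3,4) (3,5) (4,1) (4,2) (4,3) (5,1) (5,3)] -> total=31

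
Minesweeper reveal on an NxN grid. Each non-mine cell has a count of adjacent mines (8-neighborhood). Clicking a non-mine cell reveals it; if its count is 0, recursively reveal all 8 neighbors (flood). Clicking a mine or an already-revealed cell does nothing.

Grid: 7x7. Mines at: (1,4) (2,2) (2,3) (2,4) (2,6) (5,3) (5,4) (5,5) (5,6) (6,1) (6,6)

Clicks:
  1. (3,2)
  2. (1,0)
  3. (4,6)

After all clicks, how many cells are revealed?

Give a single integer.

Click 1 (3,2) count=2: revealed 1 new [(3,2)] -> total=1
Click 2 (1,0) count=0: revealed 18 new [(0,0) (0,1) (0,2) (0,3) (1,0) (1,1) (1,2) (1,3) (2,0) (2,1) (3,0) (3,1) (4,0) (4,1) (4,2) (5,0) (5,1) (5,2)] -> total=19
Click 3 (4,6) count=2: revealed 1 new [(4,6)] -> total=20

Answer: 20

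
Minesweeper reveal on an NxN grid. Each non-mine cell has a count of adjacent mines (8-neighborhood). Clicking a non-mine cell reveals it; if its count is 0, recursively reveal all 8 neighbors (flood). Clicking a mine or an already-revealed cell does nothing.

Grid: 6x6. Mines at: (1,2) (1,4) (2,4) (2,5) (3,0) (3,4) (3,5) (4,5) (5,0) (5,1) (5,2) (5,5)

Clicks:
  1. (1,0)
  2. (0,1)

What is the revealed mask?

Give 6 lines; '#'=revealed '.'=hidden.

Click 1 (1,0) count=0: revealed 6 new [(0,0) (0,1) (1,0) (1,1) (2,0) (2,1)] -> total=6
Click 2 (0,1) count=1: revealed 0 new [(none)] -> total=6

Answer: ##....
##....
##....
......
......
......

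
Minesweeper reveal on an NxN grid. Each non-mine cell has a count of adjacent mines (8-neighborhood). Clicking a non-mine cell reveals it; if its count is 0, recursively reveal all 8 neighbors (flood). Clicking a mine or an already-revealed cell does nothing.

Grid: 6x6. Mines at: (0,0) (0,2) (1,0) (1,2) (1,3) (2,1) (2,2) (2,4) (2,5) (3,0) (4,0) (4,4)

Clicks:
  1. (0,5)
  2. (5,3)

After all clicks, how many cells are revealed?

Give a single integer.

Click 1 (0,5) count=0: revealed 4 new [(0,4) (0,5) (1,4) (1,5)] -> total=4
Click 2 (5,3) count=1: revealed 1 new [(5,3)] -> total=5

Answer: 5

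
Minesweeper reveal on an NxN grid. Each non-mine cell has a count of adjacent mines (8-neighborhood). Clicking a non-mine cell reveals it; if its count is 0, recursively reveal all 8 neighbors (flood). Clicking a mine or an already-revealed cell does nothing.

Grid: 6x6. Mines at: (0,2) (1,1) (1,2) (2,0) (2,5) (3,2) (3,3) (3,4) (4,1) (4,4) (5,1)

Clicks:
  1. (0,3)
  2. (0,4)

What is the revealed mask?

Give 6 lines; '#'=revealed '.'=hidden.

Answer: ...###
...###
......
......
......
......

Derivation:
Click 1 (0,3) count=2: revealed 1 new [(0,3)] -> total=1
Click 2 (0,4) count=0: revealed 5 new [(0,4) (0,5) (1,3) (1,4) (1,5)] -> total=6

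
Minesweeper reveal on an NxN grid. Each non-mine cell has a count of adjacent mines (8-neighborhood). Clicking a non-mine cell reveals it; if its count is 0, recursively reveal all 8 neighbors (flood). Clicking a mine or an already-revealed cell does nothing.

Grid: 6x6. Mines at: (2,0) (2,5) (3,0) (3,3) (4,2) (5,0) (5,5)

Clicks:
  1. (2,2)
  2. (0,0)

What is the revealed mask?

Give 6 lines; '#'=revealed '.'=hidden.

Answer: ######
######
.####.
......
......
......

Derivation:
Click 1 (2,2) count=1: revealed 1 new [(2,2)] -> total=1
Click 2 (0,0) count=0: revealed 15 new [(0,0) (0,1) (0,2) (0,3) (0,4) (0,5) (1,0) (1,1) (1,2) (1,3) (1,4) (1,5) (2,1) (2,3) (2,4)] -> total=16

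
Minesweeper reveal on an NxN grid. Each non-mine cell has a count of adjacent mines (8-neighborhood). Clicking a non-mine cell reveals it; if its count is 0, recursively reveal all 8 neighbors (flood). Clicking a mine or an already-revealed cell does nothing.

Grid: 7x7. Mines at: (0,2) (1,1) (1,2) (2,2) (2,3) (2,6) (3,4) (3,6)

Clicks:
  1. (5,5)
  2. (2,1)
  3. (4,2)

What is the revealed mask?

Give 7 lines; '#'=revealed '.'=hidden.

Answer: .......
.......
##.....
####...
#######
#######
#######

Derivation:
Click 1 (5,5) count=0: revealed 27 new [(2,0) (2,1) (3,0) (3,1) (3,2) (3,3) (4,0) (4,1) (4,2) (4,3) (4,4) (4,5) (4,6) (5,0) (5,1) (5,2) (5,3) (5,4) (5,5) (5,6) (6,0) (6,1) (6,2) (6,3) (6,4) (6,5) (6,6)] -> total=27
Click 2 (2,1) count=3: revealed 0 new [(none)] -> total=27
Click 3 (4,2) count=0: revealed 0 new [(none)] -> total=27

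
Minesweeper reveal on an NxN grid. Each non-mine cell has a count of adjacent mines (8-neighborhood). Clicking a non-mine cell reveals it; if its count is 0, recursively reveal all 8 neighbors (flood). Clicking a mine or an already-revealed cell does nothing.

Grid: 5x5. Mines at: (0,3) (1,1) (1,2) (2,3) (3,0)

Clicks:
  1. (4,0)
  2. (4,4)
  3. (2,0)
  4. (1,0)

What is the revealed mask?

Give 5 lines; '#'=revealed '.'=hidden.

Click 1 (4,0) count=1: revealed 1 new [(4,0)] -> total=1
Click 2 (4,4) count=0: revealed 8 new [(3,1) (3,2) (3,3) (3,4) (4,1) (4,2) (4,3) (4,4)] -> total=9
Click 3 (2,0) count=2: revealed 1 new [(2,0)] -> total=10
Click 4 (1,0) count=1: revealed 1 new [(1,0)] -> total=11

Answer: .....
#....
#....
.####
#####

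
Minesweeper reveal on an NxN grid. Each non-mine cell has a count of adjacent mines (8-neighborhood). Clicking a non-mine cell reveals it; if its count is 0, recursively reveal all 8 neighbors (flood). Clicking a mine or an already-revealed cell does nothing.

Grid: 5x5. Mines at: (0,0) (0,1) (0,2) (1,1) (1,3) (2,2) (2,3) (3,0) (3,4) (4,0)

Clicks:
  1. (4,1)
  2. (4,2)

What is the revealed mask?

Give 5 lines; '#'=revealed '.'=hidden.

Answer: .....
.....
.....
.###.
.###.

Derivation:
Click 1 (4,1) count=2: revealed 1 new [(4,1)] -> total=1
Click 2 (4,2) count=0: revealed 5 new [(3,1) (3,2) (3,3) (4,2) (4,3)] -> total=6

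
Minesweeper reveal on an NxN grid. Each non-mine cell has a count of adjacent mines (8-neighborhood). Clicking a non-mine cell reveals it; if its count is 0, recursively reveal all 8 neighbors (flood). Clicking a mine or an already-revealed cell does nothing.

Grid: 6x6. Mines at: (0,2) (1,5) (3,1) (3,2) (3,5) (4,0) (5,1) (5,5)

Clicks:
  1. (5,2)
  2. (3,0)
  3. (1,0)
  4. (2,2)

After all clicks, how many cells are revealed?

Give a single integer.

Answer: 9

Derivation:
Click 1 (5,2) count=1: revealed 1 new [(5,2)] -> total=1
Click 2 (3,0) count=2: revealed 1 new [(3,0)] -> total=2
Click 3 (1,0) count=0: revealed 6 new [(0,0) (0,1) (1,0) (1,1) (2,0) (2,1)] -> total=8
Click 4 (2,2) count=2: revealed 1 new [(2,2)] -> total=9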